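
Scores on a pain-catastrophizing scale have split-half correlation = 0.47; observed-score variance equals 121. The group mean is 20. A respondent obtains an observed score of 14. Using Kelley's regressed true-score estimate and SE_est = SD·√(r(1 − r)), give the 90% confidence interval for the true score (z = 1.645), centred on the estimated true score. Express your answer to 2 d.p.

σ = 121^(1/2) = 11.00000
Full-length reliability (Spearman-Brown) = 2(0.47)/(1+0.47) ≃ 0.63946
T̂ = 0.63946(14) + 0.36054(20) ≃ 16.16327
SE_est = 11.00000×√(0.63946×0.36054) ≃ 5.28174
CI = 16.16327 ± 1.645 × 5.28174 → [7.47480, 24.85173]

[7.47, 24.85]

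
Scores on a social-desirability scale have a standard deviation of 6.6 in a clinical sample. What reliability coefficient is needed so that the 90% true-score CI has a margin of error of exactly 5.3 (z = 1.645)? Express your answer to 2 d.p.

Required SEM = 5.3 / 1.645 ≈ 3.222
r = 1 − (SEM / SD)² = 1 − (3.222 / 6.6)² ≈ 1 − 0.238 ≈ 0.762

0.76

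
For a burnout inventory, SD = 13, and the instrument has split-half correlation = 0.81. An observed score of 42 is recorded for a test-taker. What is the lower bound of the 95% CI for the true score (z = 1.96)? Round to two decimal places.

Spearman-Brown: r = 2(0.81) / (1 + 0.81) = 1.6200 / 1.8100 ≃ 0.8950
The standard error of measurement is 13.0000*√(1 − 0.8950) ≃ 13.0000*0.3240 ≃ 4.2119.
1.96 * SEM ≃ 8.2554
Lower bound: 42 − 8.2554 = 33.7446

33.74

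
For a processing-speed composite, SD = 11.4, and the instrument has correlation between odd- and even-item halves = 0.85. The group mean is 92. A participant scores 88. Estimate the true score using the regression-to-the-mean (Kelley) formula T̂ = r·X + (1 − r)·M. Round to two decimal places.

88.32

r_full = 2·0.85 / (1 + 0.85) ≈ 0.919
T̂ = r·X + (1 − r)·M = 0.919*88 + 0.081*92 ≈ 80.865 + 7.459 ≈ 88.324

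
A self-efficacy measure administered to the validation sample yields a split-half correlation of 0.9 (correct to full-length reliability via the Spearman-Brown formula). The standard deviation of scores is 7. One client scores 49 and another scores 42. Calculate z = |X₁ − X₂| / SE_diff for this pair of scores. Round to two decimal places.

3.08

r_full = 2·0.9 / (1 + 0.9) ≈ 0.947
SEM = 7.000 * √(1 − 0.947) = 7.000 * √0.053 ≈ 7.000 * 0.229 ≈ 1.606
Standard error of the difference = 1.606·√2 ≈ 2.271
z = 7 / 2.271 ≈ 3.082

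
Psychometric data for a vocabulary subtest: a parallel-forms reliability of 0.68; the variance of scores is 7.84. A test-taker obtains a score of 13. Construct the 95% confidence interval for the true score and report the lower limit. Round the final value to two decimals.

9.90

SD = √7.84 ≈ 2.8000
SEM = 2.8000 * √(1 − 0.6800) = 2.8000 * √0.3200 ≈ 2.8000 * 0.5657 ≈ 1.5839
1.96 * SEM ≈ 3.1045
Lower bound: 13 − 3.1045 = 9.8955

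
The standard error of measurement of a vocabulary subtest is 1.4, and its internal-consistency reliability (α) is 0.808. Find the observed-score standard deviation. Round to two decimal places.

3.20

SD = 1.4 / √(1 − 0.808) ≈ 3.1950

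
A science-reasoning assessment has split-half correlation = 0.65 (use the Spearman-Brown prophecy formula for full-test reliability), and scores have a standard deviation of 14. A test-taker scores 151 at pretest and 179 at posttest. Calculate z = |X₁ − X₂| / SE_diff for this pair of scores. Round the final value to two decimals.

3.07

r_full = 2·0.65 / (1 + 0.65) ≃ 0.788
The standard error of measurement is 14.000×√(1 − 0.788) ≃ 14.000×0.461 ≃ 6.448.
Standard error of the difference = 6.448·√2 ≃ 9.119
z = |151 − 179| / 9.119 = 28 / 9.119 ≃ 3.071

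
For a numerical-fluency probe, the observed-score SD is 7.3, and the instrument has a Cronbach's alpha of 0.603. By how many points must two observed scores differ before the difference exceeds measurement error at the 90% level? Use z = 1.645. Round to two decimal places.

10.70

SEM = 7.300 × √(1 − 0.603) = 7.300 × √0.397 ≃ 7.300 × 0.630 ≃ 4.600
SE_diff = √2 × SEM ≃ 6.505
Minimum reliable difference = 1.645 × SE_diff ≃ 1.645 × 6.505 ≃ 10.700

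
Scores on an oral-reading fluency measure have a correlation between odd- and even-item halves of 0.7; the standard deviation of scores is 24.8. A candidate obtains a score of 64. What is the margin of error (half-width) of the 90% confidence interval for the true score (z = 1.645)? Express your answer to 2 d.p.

17.14

r_full = 2·0.7 / (1 + 0.7) ≈ 0.824
The standard error of measurement is 24.800×√(1 − 0.824) ≈ 24.800×0.420 ≈ 10.418.
Margin = 1.645 × 10.418 ≈ 17.138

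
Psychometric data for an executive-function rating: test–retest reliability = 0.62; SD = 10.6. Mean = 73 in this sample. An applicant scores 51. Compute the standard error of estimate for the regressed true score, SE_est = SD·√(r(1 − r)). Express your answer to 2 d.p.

5.15

SE_est = 10.6000·√[r(1 − r)] ≈ 5.1451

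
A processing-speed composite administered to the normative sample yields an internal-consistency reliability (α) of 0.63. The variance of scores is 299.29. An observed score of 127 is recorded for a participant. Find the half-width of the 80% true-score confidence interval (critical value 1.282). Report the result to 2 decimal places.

SD = √299.29 ≈ 17.3000
SEM = 17.3000 × √(1 − 0.6300) = 17.3000 × √0.3700 ≈ 17.3000 × 0.6083 ≈ 10.5232
1.282 × SEM ≈ 13.4907

13.49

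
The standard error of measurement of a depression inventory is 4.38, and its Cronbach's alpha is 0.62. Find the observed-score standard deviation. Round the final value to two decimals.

SD = 4.38 / √(1 − 0.62) ≃ 7.10530

7.11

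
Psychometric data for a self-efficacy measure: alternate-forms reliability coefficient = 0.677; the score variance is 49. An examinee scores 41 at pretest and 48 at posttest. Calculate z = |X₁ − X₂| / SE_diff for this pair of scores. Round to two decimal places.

1.24

SD = √49 = 7.00000
SEM = 7.00000×√(1 − 0.67700) ≃ 3.97832
Standard error of the difference = 3.97832·√2 ≃ 5.62619
z = 7 / 5.62619 ≃ 1.24418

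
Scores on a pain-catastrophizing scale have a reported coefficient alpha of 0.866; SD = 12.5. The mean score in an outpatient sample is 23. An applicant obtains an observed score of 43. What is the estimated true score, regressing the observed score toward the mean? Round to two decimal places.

40.32

Estimated true score = 0.8660×43 + (1 − 0.8660)×23 ≈ 40.3200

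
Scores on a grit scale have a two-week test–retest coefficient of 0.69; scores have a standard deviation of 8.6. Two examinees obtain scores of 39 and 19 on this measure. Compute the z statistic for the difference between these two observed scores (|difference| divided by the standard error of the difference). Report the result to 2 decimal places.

SEM = 8.600 · √(1 − 0.690) = 8.600 · √0.310 ≈ 8.600 · 0.557 ≈ 4.788
Standard error of the difference = 4.788·√2 ≈ 6.772
z = |39 − 19| / 6.772 = 20 / 6.772 ≈ 2.953

2.95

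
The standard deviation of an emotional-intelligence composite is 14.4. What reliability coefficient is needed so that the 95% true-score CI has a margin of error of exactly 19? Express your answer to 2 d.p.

Required SEM = 19 / 1.96 ≈ 9.694
r = 1 − (9.694/14.4)² ≈ 1 − 0.453 ≈ 0.547

0.55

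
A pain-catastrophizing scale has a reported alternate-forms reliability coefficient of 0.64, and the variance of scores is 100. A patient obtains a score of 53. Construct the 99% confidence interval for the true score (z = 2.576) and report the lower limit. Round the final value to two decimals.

37.54

SD = √100 = 10.000
The standard error of measurement is 10.000*√(1 − 0.640) ≈ 10.000*0.600 ≈ 6.000.
2.576 * SEM ≈ 15.456
Lower bound: 53 − 15.456 = 37.544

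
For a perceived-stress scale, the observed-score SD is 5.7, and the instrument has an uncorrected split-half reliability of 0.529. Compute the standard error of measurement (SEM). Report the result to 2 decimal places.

r_full = 2·0.529 / (1 + 0.529) ≃ 0.6920
The standard error of measurement is 5.7000×√(1 − 0.6920) ≃ 5.7000×0.5550 ≃ 3.1636.

3.16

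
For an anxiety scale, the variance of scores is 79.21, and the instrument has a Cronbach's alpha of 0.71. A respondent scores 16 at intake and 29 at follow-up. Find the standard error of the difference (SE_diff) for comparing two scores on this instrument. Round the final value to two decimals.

6.78

SD = √79.21 = 8.9000
SEM = 8.9000·√(1 − 0.7100) ≈ 4.7928
Standard error of the difference = 4.7928·√2 ≈ 6.7780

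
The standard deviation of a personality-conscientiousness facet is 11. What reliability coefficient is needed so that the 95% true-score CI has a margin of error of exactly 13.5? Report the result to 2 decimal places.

SEM needed = half-width / z = 13.5/1.96 ≈ 6.8878
r = 1 − (SEM / SD)² = 1 − (6.8878 / 11)² ≈ 1 − 0.3921 ≈ 0.6079

0.61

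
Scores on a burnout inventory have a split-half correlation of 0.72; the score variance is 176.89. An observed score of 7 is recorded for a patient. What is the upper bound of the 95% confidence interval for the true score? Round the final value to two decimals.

SD = √176.89 = 13.3000
r_full = 2·0.72 / (1 + 0.72) ≈ 0.8372
SEM = 13.3000 * √(1 − 0.8372) = 13.3000 * √0.1628 ≈ 13.3000 * 0.4035 ≈ 5.3662
Half-width = 1.96*5.3662 ≈ 10.5177
Upper limit = 7 + 10.5177 ≈ 17.5177

17.52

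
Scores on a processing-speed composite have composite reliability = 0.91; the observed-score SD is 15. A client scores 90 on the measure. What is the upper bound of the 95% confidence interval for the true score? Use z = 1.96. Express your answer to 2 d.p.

98.82

SEM = 15.00000 · √(1 − 0.91000) = 15.00000 · √0.09000 ≃ 15.00000 · 0.30000 ≃ 4.50000
Margin = 1.96 · 4.50000 ≃ 8.82000
Upper bound: 90 + 8.82000 = 98.82000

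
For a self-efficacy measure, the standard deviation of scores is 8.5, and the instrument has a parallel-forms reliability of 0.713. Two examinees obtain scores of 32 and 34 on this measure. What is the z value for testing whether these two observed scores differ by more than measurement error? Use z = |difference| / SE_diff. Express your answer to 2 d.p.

SEM = 8.500 · √(1 − 0.713) = 8.500 · √0.287 ≈ 8.500 · 0.536 ≈ 4.554
Standard error of the difference = 4.554·√2 ≈ 6.440
z = |32 − 34| / 6.440 = 2 / 6.440 ≈ 0.311

0.31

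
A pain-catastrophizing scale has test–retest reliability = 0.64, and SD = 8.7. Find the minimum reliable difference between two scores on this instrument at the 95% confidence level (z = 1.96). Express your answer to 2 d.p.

The standard error of measurement is 8.7000*√(1 − 0.6400) ≈ 8.7000*0.6000 ≈ 5.2200.
SE_diff = √2 * SEM ≈ 7.3822
Minimum reliable difference = 1.96 * SE_diff ≈ 1.96 * 7.3822 ≈ 14.4691

14.47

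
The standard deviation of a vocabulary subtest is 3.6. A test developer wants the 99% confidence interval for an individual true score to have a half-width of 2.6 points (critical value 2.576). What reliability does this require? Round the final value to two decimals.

0.92

Required SEM = 2.6 / 2.576 ≈ 1.009
Required reliability = 1 − (SEM/SD)² = 1 − 0.079 ≈ 0.921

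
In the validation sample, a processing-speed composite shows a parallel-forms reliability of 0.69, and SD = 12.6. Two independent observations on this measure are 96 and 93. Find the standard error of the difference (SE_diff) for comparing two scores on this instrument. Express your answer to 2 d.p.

SEM = 12.6000 · √(1 − 0.6900) = 12.6000 · √0.3100 ≈ 12.6000 · 0.5568 ≈ 7.0154
SE_diff = SEM · √2 ≈ 7.0154 · 1.4142 ≈ 9.9212

9.92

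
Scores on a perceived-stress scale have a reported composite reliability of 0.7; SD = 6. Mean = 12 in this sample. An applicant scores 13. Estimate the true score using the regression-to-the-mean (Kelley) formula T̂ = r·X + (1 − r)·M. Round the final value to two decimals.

Estimated true score = 0.7000·13 + (1 − 0.7000)·12 ≈ 12.7000

12.70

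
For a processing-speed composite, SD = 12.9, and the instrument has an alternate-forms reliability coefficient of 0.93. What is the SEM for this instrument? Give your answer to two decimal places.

3.41

SEM = 12.90000 · √(1 − 0.93000) = 12.90000 · √0.07000 ≃ 12.90000 · 0.26458 ≃ 3.41302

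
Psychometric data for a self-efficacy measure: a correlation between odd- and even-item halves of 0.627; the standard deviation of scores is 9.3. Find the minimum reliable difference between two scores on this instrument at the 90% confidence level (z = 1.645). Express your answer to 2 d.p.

r_full = 2·0.627 / (1 + 0.627) ≃ 0.77074
SEM = 9.30000 · √(1 − 0.77074) = 9.30000 · √0.22926 ≃ 9.30000 · 0.47881 ≃ 4.45291
SE_diff = √2 · SEM ≃ 6.29736
Smallest detectable difference = 1.645·6.29736 ≃ 10.35916

10.36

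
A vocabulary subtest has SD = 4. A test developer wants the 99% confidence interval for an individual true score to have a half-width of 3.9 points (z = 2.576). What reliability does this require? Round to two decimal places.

0.86

Required SEM = 3.9 / 2.576 ≈ 1.514
r = 1 − (1.514/4)² ≈ 1 − 0.143 ≈ 0.857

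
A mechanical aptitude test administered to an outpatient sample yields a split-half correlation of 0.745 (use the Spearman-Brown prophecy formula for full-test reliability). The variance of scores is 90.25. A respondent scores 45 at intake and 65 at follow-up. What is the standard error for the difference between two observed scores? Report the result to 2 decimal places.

5.14

σ = 90.25^(1/2) = 9.500
r_full = 2·0.745 / (1 + 0.745) ≈ 0.854
SEM = 9.500×√(1 − 0.854) ≈ 3.632
Standard error of the difference = 3.632·√2 ≈ 5.136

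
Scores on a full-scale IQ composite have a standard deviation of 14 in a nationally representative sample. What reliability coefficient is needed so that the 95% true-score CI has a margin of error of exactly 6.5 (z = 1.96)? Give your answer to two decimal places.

SEM needed = half-width / z = 6.5/1.96 ≈ 3.31633
r = 1 − (3.31633/14)² ≈ 1 − 0.05611 ≈ 0.94389

0.94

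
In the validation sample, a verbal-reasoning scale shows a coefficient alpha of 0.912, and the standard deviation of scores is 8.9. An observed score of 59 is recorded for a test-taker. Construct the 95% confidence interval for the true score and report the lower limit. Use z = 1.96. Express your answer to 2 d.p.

53.83

The standard error of measurement is 8.9000*√(1 − 0.9120) ≈ 8.9000*0.2966 ≈ 2.6402.
Half-width = 1.96*2.6402 ≈ 5.1747
Lower bound: 59 − 5.1747 = 53.8253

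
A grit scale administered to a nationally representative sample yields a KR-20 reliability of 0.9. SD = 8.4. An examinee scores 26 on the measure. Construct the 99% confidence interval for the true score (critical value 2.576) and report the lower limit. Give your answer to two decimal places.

19.16

SEM = 8.400 * √(1 − 0.900) = 8.400 * √0.100 ≈ 8.400 * 0.316 ≈ 2.656
Half-width = 2.576*2.656 ≈ 6.843
Lower bound: 26 − 6.843 = 19.157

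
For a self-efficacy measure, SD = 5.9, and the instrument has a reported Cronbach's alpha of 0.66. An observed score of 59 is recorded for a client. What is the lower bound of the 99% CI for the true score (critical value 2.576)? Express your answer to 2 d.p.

50.14

SEM = 5.900 · √(1 − 0.660) = 5.900 · √0.340 ≈ 5.900 · 0.583 ≈ 3.440
2.576 · SEM ≈ 8.862
Lower limit = 59 − 8.862 ≈ 50.138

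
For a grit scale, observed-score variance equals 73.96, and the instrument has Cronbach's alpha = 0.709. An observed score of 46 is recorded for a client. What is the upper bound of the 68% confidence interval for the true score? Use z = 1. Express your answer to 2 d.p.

SD = √73.96 = 8.600
The standard error of measurement is 8.600*√(1 − 0.709) ≃ 8.600*0.539 ≃ 4.639.
Margin = 1 * 4.639 ≃ 4.639
Upper bound: 46 + 4.639 = 50.639

50.64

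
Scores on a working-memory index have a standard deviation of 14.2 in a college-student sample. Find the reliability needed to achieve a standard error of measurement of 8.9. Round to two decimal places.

0.61

Required reliability = 1 − (SEM/SD)² = 1 − 0.39283 ≈ 0.60717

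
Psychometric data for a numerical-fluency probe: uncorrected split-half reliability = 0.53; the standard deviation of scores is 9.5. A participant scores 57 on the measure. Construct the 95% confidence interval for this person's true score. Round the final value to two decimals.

Spearman-Brown: r = 2(0.53) / (1 + 0.53) = 1.0600 / 1.5300 ≈ 0.6928
SEM = 9.5000·√(1 − 0.6928) ≈ 5.2653
Margin = 1.96 · 5.2653 ≈ 10.3201
Interval: (46.6799, 67.3201)

[46.68, 67.32]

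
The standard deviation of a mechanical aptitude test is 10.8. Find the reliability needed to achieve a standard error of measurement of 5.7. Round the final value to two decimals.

0.72

Required reliability = 1 − (SEM/SD)² = 1 − 0.279 ≈ 0.721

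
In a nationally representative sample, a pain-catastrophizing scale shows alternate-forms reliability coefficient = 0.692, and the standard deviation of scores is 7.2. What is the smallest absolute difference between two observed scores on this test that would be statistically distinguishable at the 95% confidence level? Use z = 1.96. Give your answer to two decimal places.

The standard error of measurement is 7.2000*√(1 − 0.6920) ≈ 7.2000*0.5550 ≈ 3.9958.
SE_diff = √2 * SEM ≈ 5.6510
Smallest detectable difference = 1.96*5.6510 ≈ 11.0759

11.08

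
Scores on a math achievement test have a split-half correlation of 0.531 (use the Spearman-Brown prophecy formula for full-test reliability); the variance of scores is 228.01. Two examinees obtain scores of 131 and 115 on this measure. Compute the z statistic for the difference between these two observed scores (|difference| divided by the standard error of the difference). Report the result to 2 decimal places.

SD = √228.01 ≃ 15.100
r_full = 2·0.531 / (1 + 0.531) ≃ 0.694
SEM = 15.100*√(1 − 0.694) ≃ 8.357
SE_diff = SEM * √2 ≃ 8.357 * 1.414 ≃ 11.819
z = |131 − 115| / 11.819 = 16 / 11.819 ≃ 1.354

1.35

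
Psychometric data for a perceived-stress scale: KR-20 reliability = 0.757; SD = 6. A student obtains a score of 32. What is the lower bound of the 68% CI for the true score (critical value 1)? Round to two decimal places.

The standard error of measurement is 6.000*√(1 − 0.757) ≈ 6.000*0.493 ≈ 2.958.
1 * SEM ≈ 2.958
Lower limit = 32 − 2.958 ≈ 29.042

29.04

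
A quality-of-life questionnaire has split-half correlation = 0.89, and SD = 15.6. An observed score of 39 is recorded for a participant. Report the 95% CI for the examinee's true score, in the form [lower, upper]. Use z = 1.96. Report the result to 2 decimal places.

Spearman-Brown: r = 2(0.89) / (1 + 0.89) = 1.780 / 1.890 ≈ 0.942
SEM = 15.600 × √(1 − 0.942) = 15.600 × √0.058 ≈ 15.600 × 0.241 ≈ 3.763
Half-width = 1.96×3.763 ≈ 7.376
CI = 39 ± 7.376 → [31.624, 46.376]

[31.62, 46.38]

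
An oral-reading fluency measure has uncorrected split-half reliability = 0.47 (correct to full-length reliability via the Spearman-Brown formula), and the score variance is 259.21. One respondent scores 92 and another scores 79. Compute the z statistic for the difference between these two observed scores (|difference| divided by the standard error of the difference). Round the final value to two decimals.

SD = √259.21 = 16.1000
r_full = 2·0.47 / (1 + 0.47) ≃ 0.6395
SEM = 16.1000·√(1 − 0.6395) ≃ 9.6673
Standard error of the difference = 9.6673·√2 ≃ 13.6716
z = 13 / 13.6716 ≃ 0.9509

0.95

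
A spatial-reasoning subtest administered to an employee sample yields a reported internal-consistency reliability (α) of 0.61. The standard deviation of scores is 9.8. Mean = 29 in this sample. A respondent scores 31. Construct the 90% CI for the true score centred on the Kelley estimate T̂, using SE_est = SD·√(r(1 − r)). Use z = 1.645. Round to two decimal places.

T̂ = r·X + (1 − r)·M = 0.61000*31 + 0.39000*29 = 18.91000 + 11.31000 ≃ 30.22000
SE_est = 9.80000·√[r(1 − r)] ≃ 4.77995
CI = 30.22000 ± 1.645 * 4.77995 → [22.35698, 38.08302]

[22.36, 38.08]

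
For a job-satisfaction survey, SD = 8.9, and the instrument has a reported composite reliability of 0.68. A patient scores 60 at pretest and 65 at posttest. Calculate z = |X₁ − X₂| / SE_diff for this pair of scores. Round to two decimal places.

0.70

The standard error of measurement is 8.90000×√(1 − 0.68000) ≃ 8.90000×0.56569 ≃ 5.03460.
SE_diff = √2 × SEM ≃ 7.12000
z = |60 − 65| / 7.12000 = 5 / 7.12000 ≃ 0.70225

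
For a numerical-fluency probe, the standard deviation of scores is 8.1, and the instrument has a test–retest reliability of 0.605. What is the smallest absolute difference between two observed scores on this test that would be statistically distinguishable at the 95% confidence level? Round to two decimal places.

SEM = 8.1000 * √(1 − 0.6050) = 8.1000 * √0.3950 ≈ 8.1000 * 0.6285 ≈ 5.0908
Standard error of the difference = 5.0908·√2 ≈ 7.1994
Smallest detectable difference = 1.96*7.1994 ≈ 14.1109

14.11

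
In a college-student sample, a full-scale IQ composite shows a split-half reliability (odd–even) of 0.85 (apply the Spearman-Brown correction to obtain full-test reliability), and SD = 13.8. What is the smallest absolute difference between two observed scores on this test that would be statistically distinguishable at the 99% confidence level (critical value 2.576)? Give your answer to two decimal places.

14.32

Full-length reliability (Spearman-Brown) = 2(0.85)/(1+0.85) ≈ 0.9189
SEM = 13.8000×√(1 − 0.9189) ≈ 3.9295
Standard error of the difference = 3.9295·√2 ≈ 5.5572
Smallest detectable difference = 2.576×5.5572 ≈ 14.3153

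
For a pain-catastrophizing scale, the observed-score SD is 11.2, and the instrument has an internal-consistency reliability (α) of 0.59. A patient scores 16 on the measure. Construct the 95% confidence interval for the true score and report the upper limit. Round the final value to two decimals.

The standard error of measurement is 11.2000×√(1 − 0.5900) ≃ 11.2000×0.6403 ≃ 7.1715.
Margin = 1.96 × 7.1715 ≃ 14.0561
Upper limit = 16 + 14.0561 ≃ 30.0561

30.06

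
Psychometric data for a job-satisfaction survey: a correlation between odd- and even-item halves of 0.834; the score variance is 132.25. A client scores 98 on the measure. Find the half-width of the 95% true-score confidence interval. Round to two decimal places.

SD = √132.25 = 11.500
r_full = 2·0.834 / (1 + 0.834) ≈ 0.909
SEM = 11.500×√(1 − 0.909) ≈ 3.460
Margin = 1.96 × 3.460 ≈ 6.781

6.78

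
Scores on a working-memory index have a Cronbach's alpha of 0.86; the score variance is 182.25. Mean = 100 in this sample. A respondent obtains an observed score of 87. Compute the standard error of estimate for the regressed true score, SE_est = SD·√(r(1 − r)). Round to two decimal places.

SD = √182.25 ≈ 13.5000
SE_est = 13.5000·√[r(1 − r)] ≈ 4.6843

4.68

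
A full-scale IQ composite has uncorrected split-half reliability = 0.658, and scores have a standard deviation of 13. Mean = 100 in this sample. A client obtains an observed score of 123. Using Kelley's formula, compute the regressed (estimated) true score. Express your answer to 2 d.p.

118.26

Full-length reliability (Spearman-Brown) = 2(0.658)/(1+0.658) ≈ 0.7937
T̂ = 0.7937(123) + 0.2063(100) ≈ 118.2557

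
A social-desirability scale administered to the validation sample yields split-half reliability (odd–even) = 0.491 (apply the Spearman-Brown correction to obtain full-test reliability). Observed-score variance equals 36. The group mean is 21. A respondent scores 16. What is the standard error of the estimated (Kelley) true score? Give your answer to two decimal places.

2.85

SD = √36 ≈ 6.000
Full-length reliability (Spearman-Brown) = 2(0.491)/(1+0.491) ≈ 0.659
SE_est = 6.000·√[r(1 − r)] ≈ 2.845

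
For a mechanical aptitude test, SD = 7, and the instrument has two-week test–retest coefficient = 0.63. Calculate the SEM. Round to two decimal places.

4.26

SEM = 7.0000*√(1 − 0.6300) ≈ 4.2579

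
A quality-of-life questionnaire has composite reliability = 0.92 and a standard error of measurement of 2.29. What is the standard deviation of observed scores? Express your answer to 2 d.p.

8.10

SD = SEM / √(1 − r) = 2.29 / √0.080 ≈ 2.29 / 0.283 ≈ 8.096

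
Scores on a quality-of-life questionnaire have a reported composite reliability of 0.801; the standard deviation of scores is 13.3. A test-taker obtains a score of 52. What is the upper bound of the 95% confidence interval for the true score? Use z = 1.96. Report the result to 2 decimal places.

63.63

SEM = 13.3000 · √(1 − 0.8010) = 13.3000 · √0.1990 ≈ 13.3000 · 0.4461 ≈ 5.9331
Half-width = 1.96·5.9331 ≈ 11.6288
Upper limit = 52 + 11.6288 ≈ 63.6288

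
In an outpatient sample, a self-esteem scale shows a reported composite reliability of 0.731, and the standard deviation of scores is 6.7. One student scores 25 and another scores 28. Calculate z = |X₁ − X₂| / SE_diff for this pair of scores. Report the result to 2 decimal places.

SEM = 6.70000·√(1 − 0.73100) ≈ 3.47497
SE_diff = SEM · √2 ≈ 3.47497 · 1.41421 ≈ 4.91435
z = 3 / 4.91435 ≈ 0.61046

0.61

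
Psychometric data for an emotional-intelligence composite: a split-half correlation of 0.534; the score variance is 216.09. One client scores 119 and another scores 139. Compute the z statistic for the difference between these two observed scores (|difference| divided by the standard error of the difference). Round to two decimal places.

SD = √216.09 ≈ 14.700
Full-length reliability (Spearman-Brown) = 2(0.534)/(1+0.534) ≈ 0.696
SEM = 14.700 * √(1 − 0.696) = 14.700 * √0.304 ≈ 14.700 * 0.551 ≈ 8.102
SE_diff = √2 * SEM ≈ 11.458
z = |119 − 139| / 11.458 = 20 / 11.458 ≈ 1.745

1.75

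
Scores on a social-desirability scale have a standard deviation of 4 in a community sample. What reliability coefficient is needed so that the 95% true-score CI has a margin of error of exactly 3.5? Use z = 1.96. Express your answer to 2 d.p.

Required SEM = 3.5 / 1.96 ≈ 1.786
r = 1 − (1.786/4)² ≈ 1 − 0.199 ≈ 0.801

0.80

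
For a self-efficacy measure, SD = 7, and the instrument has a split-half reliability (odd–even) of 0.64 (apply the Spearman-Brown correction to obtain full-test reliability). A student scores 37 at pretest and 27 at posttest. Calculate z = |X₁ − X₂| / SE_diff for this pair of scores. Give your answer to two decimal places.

2.16

Full-length reliability (Spearman-Brown) = 2(0.64)/(1+0.64) ≈ 0.780
The standard error of measurement is 7.000·√(1 − 0.780) ≈ 7.000·0.469 ≈ 3.280.
SE_diff = √2 · SEM ≈ 4.638
z = 10 / 4.638 ≈ 2.156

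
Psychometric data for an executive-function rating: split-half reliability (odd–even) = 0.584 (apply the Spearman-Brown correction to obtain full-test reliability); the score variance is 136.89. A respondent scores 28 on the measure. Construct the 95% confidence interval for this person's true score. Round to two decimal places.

[16.25, 39.75]

σ = 136.89^(1/2) = 11.700
Spearman-Brown: r = 2(0.584) / (1 + 0.584) = 1.168 / 1.584 ≈ 0.737
The standard error of measurement is 11.700*√(1 − 0.737) ≈ 11.700*0.512 ≈ 5.996.
Margin = 1.96 * 5.996 ≈ 11.752
CI = 28 ± 11.752 → [16.248, 39.752]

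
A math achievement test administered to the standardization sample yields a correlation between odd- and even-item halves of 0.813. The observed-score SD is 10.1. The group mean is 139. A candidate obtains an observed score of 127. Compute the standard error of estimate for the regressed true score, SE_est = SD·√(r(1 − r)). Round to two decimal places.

3.07

Full-length reliability (Spearman-Brown) = 2(0.813)/(1+0.813) ≈ 0.89686
SE_est = SD · √(r(1 − r)) = 10.10000 · √0.09251 ≈ 10.10000 · 0.30415 ≈ 3.07188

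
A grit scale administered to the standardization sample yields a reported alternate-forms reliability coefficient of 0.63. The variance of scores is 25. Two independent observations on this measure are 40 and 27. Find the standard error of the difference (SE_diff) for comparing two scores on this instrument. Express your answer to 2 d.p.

σ = 25^(1/2) = 5.0000
SEM = 5.0000×√(1 − 0.6300) ≈ 3.0414
SE_diff = SEM × √2 ≈ 3.0414 × 1.4142 ≈ 4.3012

4.30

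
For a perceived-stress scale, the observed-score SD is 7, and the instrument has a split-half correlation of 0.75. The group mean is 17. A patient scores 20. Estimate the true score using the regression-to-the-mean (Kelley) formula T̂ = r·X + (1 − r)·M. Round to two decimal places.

Full-length reliability (Spearman-Brown) = 2(0.75)/(1+0.75) ≈ 0.8571
T̂ = r·X + (1 − r)·M = 0.8571×20 + 0.1429×17 ≈ 17.1429 + 2.4286 ≈ 19.5714

19.57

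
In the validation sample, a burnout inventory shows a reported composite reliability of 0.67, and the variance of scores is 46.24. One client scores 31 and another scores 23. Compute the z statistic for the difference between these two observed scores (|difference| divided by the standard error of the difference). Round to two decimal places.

SD = √46.24 = 6.800
SEM = 6.800×√(1 − 0.670) ≈ 3.906
SE_diff = SEM × √2 ≈ 3.906 × 1.414 ≈ 5.524
z = |31 − 23| / 5.524 = 8 / 5.524 ≈ 1.448

1.45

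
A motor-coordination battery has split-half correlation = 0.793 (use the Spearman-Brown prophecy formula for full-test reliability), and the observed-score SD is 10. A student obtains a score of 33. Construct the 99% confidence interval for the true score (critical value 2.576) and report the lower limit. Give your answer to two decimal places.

Full-length reliability (Spearman-Brown) = 2(0.793)/(1+0.793) ≈ 0.8846
SEM = 10.0000 × √(1 − 0.8846) = 10.0000 × √0.1154 ≈ 10.0000 × 0.3398 ≈ 3.3978
Margin = 2.576 × 3.3978 ≈ 8.7527
Lower bound: 33 − 8.7527 = 24.2473

24.25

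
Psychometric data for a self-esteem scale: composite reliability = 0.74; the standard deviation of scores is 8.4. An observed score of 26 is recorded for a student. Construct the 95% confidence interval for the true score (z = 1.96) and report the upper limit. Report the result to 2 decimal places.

34.40

SEM = 8.400 · √(1 − 0.740) = 8.400 · √0.260 ≈ 8.400 · 0.510 ≈ 4.283
1.96 · SEM ≈ 8.395
Upper bound: 26 + 8.395 = 34.395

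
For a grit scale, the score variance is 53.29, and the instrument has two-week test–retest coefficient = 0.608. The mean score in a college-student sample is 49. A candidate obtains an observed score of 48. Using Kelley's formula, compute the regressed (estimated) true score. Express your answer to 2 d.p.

T̂ = 0.60800(48) + 0.39200(49) ≈ 48.39200

48.39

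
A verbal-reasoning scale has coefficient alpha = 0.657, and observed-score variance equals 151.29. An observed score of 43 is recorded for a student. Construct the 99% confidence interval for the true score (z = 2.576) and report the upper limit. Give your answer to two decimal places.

61.56

σ = 151.29^(1/2) = 12.3000
SEM = 12.3000×√(1 − 0.6570) ≈ 7.2036
Half-width = 2.576×7.2036 ≈ 18.5566
Upper limit = 43 + 18.5566 ≈ 61.5566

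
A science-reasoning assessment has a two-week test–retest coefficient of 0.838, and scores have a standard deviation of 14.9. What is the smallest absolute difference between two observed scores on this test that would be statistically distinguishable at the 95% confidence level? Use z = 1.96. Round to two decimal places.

SEM = 14.9000×√(1 − 0.8380) ≈ 5.9971
Standard error of the difference = 5.9971·√2 ≈ 8.4812
Minimum reliable difference = 1.96 × SE_diff ≈ 1.96 × 8.4812 ≈ 16.6232

16.62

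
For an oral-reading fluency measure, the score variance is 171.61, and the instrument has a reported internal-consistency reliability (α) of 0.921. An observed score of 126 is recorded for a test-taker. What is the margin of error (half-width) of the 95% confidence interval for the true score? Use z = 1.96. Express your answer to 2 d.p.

7.22

SD = √171.61 ≈ 13.10000
SEM = 13.10000×√(1 − 0.92100) ≈ 3.68201
1.96 × SEM ≈ 7.21674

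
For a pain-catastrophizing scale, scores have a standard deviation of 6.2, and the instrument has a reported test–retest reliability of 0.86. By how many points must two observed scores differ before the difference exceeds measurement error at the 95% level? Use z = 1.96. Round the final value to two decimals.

6.43

SEM = 6.200 × √(1 − 0.860) = 6.200 × √0.140 ≈ 6.200 × 0.374 ≈ 2.320
Standard error of the difference = 2.320·√2 ≈ 3.281
Minimum reliable difference = 1.96 × SE_diff ≈ 1.96 × 3.281 ≈ 6.430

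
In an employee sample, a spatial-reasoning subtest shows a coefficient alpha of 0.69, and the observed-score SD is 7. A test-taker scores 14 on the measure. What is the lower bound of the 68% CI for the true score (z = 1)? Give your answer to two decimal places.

The standard error of measurement is 7.000×√(1 − 0.690) ≈ 7.000×0.557 ≈ 3.897.
Margin = 1 × 3.897 ≈ 3.897
Lower bound: 14 − 3.897 = 10.103

10.10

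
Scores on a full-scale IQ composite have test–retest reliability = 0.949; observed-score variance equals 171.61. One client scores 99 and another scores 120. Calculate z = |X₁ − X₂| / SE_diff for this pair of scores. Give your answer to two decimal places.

SD = √171.61 ≈ 13.10000
SEM = 13.10000 · √(1 − 0.94900) = 13.10000 · √0.05100 ≈ 13.10000 · 0.22583 ≈ 2.95840
Standard error of the difference = 2.95840·√2 ≈ 4.18380
z = |99 − 120| / 4.18380 = 21 / 4.18380 ≈ 5.01936

5.02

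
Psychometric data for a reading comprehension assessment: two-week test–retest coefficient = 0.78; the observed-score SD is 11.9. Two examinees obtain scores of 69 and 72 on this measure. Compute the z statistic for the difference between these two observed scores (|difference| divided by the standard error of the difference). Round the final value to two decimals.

0.38

The standard error of measurement is 11.90000·√(1 − 0.78000) ≃ 11.90000·0.46904 ≃ 5.58159.
SE_diff = SEM · √2 ≃ 5.58159 · 1.41421 ≃ 7.89357
z = |69 − 72| / 7.89357 = 3 / 7.89357 ≃ 0.38006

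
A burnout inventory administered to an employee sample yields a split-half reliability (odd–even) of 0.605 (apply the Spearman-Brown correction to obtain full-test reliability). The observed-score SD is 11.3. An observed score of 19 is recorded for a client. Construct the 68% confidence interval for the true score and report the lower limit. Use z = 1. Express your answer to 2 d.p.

r_full = 2·0.605 / (1 + 0.605) ≃ 0.7539
The standard error of measurement is 11.3000×√(1 − 0.7539) ≃ 11.3000×0.4961 ≃ 5.6058.
Half-width = 1×5.6058 ≃ 5.6058
Lower bound: 19 − 5.6058 = 13.3942

13.39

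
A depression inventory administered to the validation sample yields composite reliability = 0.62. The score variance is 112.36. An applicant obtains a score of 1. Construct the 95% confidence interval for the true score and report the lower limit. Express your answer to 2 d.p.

σ = 112.36^(1/2) = 10.600
The standard error of measurement is 10.600×√(1 − 0.620) ≈ 10.600×0.616 ≈ 6.534.
Margin = 1.96 × 6.534 ≈ 12.807
Lower bound: 1 − 12.807 = -11.807

-11.81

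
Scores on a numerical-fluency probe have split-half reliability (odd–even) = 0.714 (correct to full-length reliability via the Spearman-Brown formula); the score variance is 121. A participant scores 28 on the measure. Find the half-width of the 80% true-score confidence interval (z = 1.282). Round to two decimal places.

σ = 121^(1/2) = 11.00000
Full-length reliability (Spearman-Brown) = 2(0.714)/(1+0.714) ≈ 0.83314
SEM = 11.00000 · √(1 − 0.83314) = 11.00000 · √0.16686 ≈ 11.00000 · 0.40849 ≈ 4.49335
Margin = 1.282 · 4.49335 ≈ 5.76048

5.76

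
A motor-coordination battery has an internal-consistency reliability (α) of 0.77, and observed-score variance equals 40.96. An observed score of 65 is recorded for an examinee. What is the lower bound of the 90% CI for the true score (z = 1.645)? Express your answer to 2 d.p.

SD = √40.96 ≃ 6.40000
SEM = 6.40000 * √(1 − 0.77000) = 6.40000 * √0.23000 ≃ 6.40000 * 0.47958 ≃ 3.06933
Margin = 1.645 * 3.06933 ≃ 5.04905
Lower limit = 65 − 5.04905 ≃ 59.95095

59.95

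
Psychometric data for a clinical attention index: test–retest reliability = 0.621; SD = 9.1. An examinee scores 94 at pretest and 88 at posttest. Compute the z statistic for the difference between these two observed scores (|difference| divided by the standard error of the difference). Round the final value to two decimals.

SEM = 9.1000 × √(1 − 0.6210) = 9.1000 × √0.3790 ≈ 9.1000 × 0.6156 ≈ 5.6022
SE_diff = SEM × √2 ≈ 5.6022 × 1.4142 ≈ 7.9228
z = |94 − 88| / 7.9228 = 6 / 7.9228 ≈ 0.7573

0.76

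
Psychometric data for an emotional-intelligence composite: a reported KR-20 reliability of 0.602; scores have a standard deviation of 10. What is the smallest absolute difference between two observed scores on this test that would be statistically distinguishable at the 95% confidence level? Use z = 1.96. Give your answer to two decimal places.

SEM = 10.0000×√(1 − 0.6020) ≈ 6.3087
Standard error of the difference = 6.3087·√2 ≈ 8.9219
Smallest detectable difference = 1.96×8.9219 ≈ 17.4869

17.49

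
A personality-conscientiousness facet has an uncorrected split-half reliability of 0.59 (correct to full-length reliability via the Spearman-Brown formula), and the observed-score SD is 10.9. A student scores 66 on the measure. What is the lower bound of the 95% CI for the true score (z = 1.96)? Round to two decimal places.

55.15

Full-length reliability (Spearman-Brown) = 2(0.59)/(1+0.59) ≈ 0.742
SEM = 10.900 * √(1 − 0.742) = 10.900 * √0.258 ≈ 10.900 * 0.508 ≈ 5.535
Half-width = 1.96*5.535 ≈ 10.849
Lower limit = 66 − 10.849 ≈ 55.151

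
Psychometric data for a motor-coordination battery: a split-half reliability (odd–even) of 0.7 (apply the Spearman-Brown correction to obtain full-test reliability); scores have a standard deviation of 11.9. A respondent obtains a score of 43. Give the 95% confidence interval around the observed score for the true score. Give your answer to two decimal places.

[33.20, 52.80]

Spearman-Brown: r = 2(0.7) / (1 + 0.7) = 1.400 / 1.700 ≈ 0.824
SEM = 11.900×√(1 − 0.824) ≈ 4.999
Half-width = 1.96×4.999 ≈ 9.798
CI = 43 ± 9.798 → [33.202, 52.798]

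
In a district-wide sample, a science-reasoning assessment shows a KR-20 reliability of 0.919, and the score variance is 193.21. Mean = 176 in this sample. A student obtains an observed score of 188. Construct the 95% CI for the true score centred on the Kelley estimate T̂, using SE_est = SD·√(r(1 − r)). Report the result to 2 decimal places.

σ = 193.21^(1/2) = 13.9000
Estimated true score = 0.9190·188 + (1 − 0.9190)·176 ≈ 187.0280
SE_est = 13.9000·√[r(1 − r)] ≈ 3.7924
CI = 187.0280 ± 1.96 · 3.7924 → [179.5949, 194.4611]

[179.59, 194.46]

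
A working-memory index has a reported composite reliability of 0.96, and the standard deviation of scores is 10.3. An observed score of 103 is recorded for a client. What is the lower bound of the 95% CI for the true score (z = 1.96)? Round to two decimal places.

The standard error of measurement is 10.30000×√(1 − 0.96000) ≈ 10.30000×0.20000 ≈ 2.06000.
Margin = 1.96 × 2.06000 ≈ 4.03760
Lower bound: 103 − 4.03760 = 98.96240

98.96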